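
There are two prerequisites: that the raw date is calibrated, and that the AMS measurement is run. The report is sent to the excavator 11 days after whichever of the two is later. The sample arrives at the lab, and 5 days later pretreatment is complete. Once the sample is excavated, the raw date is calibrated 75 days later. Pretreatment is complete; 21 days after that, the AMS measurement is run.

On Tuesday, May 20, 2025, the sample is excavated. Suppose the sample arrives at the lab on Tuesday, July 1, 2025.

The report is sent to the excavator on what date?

Thursday, August 14, 2025

The sample is excavated: May 20, 2025.
The raw date is calibrated: May 20, 2025 + 75 days = Aug 3, 2025.
The sample arrives at the lab: Jul 1, 2025.
Pretreatment is complete: Jul 1, 2025 + 5 days = Jul 6, 2025.
The AMS measurement is run: Jul 6, 2025 + 21 days = Jul 27, 2025.
Both prerequisites met — the raw date is calibrated (Aug 3, 2025), the AMS measurement is run (Jul 27, 2025); the later is Aug 3, 2025.
The report is sent to the excavator: Aug 3, 2025 + 11 days = Aug 14, 2025.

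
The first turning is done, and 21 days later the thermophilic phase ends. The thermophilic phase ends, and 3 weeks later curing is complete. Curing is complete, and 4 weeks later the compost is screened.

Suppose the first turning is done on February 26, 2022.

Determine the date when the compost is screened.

May 7, 2022

The first turning is done: Feb 26, 2022.
The thermophilic phase ends: Feb 26, 2022 + 21 days = Mar 19, 2022.
Curing is complete: Mar 19, 2022 + 3 weeks = Apr 9, 2022.
The compost is screened: Apr 9, 2022 + 4 weeks = May 7, 2022.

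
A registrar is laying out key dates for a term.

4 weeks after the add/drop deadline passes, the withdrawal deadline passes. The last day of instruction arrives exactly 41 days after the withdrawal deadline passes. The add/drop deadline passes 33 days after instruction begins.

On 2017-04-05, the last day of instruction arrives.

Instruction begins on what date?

2016-12-24

The last day of instruction arrives: Apr 5, 2017.
The withdrawal deadline passes: Apr 5, 2017 − 41 days = Feb 23, 2017.
The add/drop deadline passes: Feb 23, 2017 − 4 weeks = Jan 26, 2017.
Instruction begins: Jan 26, 2017 − 33 days = Dec 24, 2016.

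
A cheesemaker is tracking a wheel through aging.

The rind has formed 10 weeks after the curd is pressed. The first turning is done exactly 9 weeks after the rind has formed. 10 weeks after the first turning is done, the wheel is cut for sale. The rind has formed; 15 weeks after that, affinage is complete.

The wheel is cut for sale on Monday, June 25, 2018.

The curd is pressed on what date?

The wheel is cut for sale: Jun 25, 2018.
The first turning is done: Jun 25, 2018 − 10 weeks = Apr 16, 2018.
The rind has formed: Apr 16, 2018 − 9 weeks = Feb 12, 2018.
The curd is pressed: Feb 12, 2018 − 10 weeks = Dec 4, 2017.

Monday, December 4, 2017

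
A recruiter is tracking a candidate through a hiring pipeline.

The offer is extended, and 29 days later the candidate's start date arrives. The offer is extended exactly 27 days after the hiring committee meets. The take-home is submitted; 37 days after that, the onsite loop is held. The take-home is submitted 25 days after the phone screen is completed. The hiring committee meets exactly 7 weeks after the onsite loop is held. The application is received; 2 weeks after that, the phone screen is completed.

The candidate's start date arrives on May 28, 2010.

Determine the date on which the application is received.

The candidate's start date arrives: May 28, 2010.
The offer is extended: May 28, 2010 − 29 days = Apr 29, 2010.
The hiring committee meets: Apr 29, 2010 − 27 days = Apr 2, 2010.
The onsite loop is held: Apr 2, 2010 − 7 weeks = Feb 12, 2010.
The take-home is submitted: Feb 12, 2010 − 37 days = Jan 6, 2010.
The phone screen is completed: Jan 6, 2010 − 25 days = Dec 12, 2009.
The application is received: Dec 12, 2009 − 2 weeks = Nov 28, 2009.

Nov 28, 2009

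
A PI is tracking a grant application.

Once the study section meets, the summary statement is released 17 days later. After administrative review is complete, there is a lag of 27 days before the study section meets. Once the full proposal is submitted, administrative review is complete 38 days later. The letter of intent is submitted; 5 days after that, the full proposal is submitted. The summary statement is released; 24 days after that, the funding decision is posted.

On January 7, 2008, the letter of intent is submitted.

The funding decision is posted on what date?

April 27, 2008

The letter of intent is submitted: Jan 7, 2008.
The full proposal is submitted: Jan 7, 2008 + 5 days = Jan 12, 2008.
Administrative review is complete: Jan 12, 2008 + 38 days = Feb 19, 2008.
The study section meets: Feb 19, 2008 + 27 days = Mar 17, 2008.
The summary statement is released: Mar 17, 2008 + 17 days = Apr 3, 2008.
The funding decision is posted: Apr 3, 2008 + 24 days = Apr 27, 2008.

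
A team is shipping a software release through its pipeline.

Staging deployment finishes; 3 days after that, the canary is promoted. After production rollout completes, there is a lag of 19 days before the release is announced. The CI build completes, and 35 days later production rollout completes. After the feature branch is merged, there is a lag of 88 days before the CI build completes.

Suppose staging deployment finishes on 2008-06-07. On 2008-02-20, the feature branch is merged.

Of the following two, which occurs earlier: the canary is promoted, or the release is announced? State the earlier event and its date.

The canary is promoted — 2008-06-10

Staging deployment finishes: Jun 7, 2008.
The canary is promoted: Jun 7, 2008 + 3 days = Jun 10, 2008.
The feature branch is merged: Feb 20, 2008.
The CI build completes: Feb 20, 2008 + 88 days = May 18, 2008.
Production rollout completes: May 18, 2008 + 35 days = Jun 22, 2008.
The release is announced: Jun 22, 2008 + 19 days = Jul 11, 2008.
Comparing: the canary is promoted on Jun 10, 2008 vs the release is announced on Jul 11, 2008. Earlier: the canary is promoted.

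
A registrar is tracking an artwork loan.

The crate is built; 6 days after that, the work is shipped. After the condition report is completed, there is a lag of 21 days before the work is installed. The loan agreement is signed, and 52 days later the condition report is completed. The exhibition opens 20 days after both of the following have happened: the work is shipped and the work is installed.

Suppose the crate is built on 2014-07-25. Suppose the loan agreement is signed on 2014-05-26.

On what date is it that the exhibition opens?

The crate is built: Jul 25, 2014.
The work is shipped: Jul 25, 2014 + 6 days = Jul 31, 2014.
The loan agreement is signed: May 26, 2014.
The condition report is completed: May 26, 2014 + 52 days = Jul 17, 2014.
The work is installed: Jul 17, 2014 + 21 days = Aug 7, 2014.
Both prerequisites met — the work is shipped (Jul 31, 2014), the work is installed (Aug 7, 2014); the later is Aug 7, 2014.
The exhibition opens: Aug 7, 2014 + 20 days = Aug 27, 2014.

2014-08-27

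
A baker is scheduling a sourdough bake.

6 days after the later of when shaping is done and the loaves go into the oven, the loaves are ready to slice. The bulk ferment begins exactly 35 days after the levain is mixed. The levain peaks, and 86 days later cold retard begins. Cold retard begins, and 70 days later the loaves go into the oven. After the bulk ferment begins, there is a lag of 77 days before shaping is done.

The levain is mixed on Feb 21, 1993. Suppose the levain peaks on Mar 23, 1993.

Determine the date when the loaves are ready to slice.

Sep 1, 1993

The levain is mixed: Feb 21, 1993.
The bulk ferment begins: Feb 21, 1993 + 35 days = Mar 28, 1993.
Shaping is done: Mar 28, 1993 + 77 days = Jun 13, 1993.
The levain peaks: Mar 23, 1993.
Cold retard begins: Mar 23, 1993 + 86 days = Jun 17, 1993.
The loaves go into the oven: Jun 17, 1993 + 70 days = Aug 26, 1993.
Both prerequisites met — shaping is done (Jun 13, 1993), the loaves go into the oven (Aug 26, 1993); the later is Aug 26, 1993.
The loaves are ready to slice: Aug 26, 1993 + 6 days = Sep 1, 1993.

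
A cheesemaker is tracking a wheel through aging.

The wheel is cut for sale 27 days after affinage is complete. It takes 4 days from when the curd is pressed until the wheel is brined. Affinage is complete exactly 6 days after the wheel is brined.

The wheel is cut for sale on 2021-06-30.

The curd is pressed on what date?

The wheel is cut for sale: Jun 30, 2021.
Affinage is complete: Jun 30, 2021 − 27 days = Jun 3, 2021.
The wheel is brined: Jun 3, 2021 − 6 days = May 28, 2021.
The curd is pressed: May 28, 2021 − 4 days = May 24, 2021.

2021-05-24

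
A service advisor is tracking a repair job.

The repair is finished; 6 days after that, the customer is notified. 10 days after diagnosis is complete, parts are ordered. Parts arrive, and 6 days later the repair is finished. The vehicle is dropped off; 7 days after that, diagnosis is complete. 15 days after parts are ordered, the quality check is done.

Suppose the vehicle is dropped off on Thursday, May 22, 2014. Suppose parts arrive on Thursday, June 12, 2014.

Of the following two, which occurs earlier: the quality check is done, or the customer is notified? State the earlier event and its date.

The quality check is done — Monday, June 23, 2014

The vehicle is dropped off: May 22, 2014.
Diagnosis is complete: May 22, 2014 + 7 days = May 29, 2014.
Parts are ordered: May 29, 2014 + 10 days = Jun 8, 2014.
The quality check is done: Jun 8, 2014 + 15 days = Jun 23, 2014.
Parts arrive: Jun 12, 2014.
The repair is finished: Jun 12, 2014 + 6 days = Jun 18, 2014.
The customer is notified: Jun 18, 2014 + 6 days = Jun 24, 2014.
Comparing: the quality check is done on Jun 23, 2014 vs the customer is notified on Jun 24, 2014. Earlier: the quality check is done.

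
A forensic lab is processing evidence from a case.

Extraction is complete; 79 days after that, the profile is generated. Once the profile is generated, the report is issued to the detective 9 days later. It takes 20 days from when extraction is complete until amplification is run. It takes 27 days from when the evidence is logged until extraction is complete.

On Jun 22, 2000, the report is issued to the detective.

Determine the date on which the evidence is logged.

The report is issued to the detective: Jun 22, 2000.
The profile is generated: Jun 22, 2000 − 9 days = Jun 13, 2000.
Extraction is complete: Jun 13, 2000 − 79 days = Mar 26, 2000.
The evidence is logged: Mar 26, 2000 − 27 days = Feb 28, 2000.

Feb 28, 2000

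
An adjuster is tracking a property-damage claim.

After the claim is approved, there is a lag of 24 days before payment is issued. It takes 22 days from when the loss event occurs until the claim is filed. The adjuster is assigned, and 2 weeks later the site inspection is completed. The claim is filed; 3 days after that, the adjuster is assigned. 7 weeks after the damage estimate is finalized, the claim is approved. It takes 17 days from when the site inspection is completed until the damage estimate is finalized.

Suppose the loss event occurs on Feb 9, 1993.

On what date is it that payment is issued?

The loss event occurs: Feb 9, 1993.
The claim is filed: Feb 9, 1993 + 22 days = Mar 3, 1993.
The adjuster is assigned: Mar 3, 1993 + 3 days = Mar 6, 1993.
The site inspection is completed: Mar 6, 1993 + 2 weeks = Mar 20, 1993.
The damage estimate is finalized: Mar 20, 1993 + 17 days = Apr 6, 1993.
The claim is approved: Apr 6, 1993 + 7 weeks = May 25, 1993.
Payment is issued: May 25, 1993 + 24 days = Jun 18, 1993.

Jun 18, 1993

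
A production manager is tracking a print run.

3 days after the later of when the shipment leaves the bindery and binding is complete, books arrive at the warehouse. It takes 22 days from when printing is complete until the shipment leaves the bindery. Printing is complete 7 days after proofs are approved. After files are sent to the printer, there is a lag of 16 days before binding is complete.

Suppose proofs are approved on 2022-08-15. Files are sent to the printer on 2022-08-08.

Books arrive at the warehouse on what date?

Proofs are approved: Aug 15, 2022.
Printing is complete: Aug 15, 2022 + 7 days = Aug 22, 2022.
The shipment leaves the bindery: Aug 22, 2022 + 22 days = Sep 13, 2022.
Files are sent to the printer: Aug 8, 2022.
Binding is complete: Aug 8, 2022 + 16 days = Aug 24, 2022.
Both prerequisites met — the shipment leaves the bindery (Sep 13, 2022), binding is complete (Aug 24, 2022); the later is Sep 13, 2022.
Books arrive at the warehouse: Sep 13, 2022 + 3 days = Sep 16, 2022.

2022-09-16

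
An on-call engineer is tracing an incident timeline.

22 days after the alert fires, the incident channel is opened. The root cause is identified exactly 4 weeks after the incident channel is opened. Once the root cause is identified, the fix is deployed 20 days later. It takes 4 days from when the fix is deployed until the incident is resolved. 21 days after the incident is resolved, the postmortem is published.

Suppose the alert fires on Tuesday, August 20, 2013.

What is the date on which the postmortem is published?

The alert fires: Aug 20, 2013.
The incident channel is opened: Aug 20, 2013 + 22 days = Sep 11, 2013.
The root cause is identified: Sep 11, 2013 + 4 weeks = Oct 9, 2013.
The fix is deployed: Oct 9, 2013 + 20 days = Oct 29, 2013.
The incident is resolved: Oct 29, 2013 + 4 days = Nov 2, 2013.
The postmortem is published: Nov 2, 2013 + 21 days = Nov 23, 2013.

Saturday, November 23, 2013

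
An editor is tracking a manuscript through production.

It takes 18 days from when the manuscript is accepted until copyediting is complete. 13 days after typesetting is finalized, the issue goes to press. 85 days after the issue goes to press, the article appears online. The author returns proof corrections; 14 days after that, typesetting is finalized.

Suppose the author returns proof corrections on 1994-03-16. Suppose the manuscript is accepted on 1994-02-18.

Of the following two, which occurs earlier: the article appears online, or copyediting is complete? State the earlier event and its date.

Copyediting is complete — 1994-03-08

The author returns proof corrections: Mar 16, 1994.
Typesetting is finalized: Mar 16, 1994 + 14 days = Mar 30, 1994.
The issue goes to press: Mar 30, 1994 + 13 days = Apr 12, 1994.
The article appears online: Apr 12, 1994 + 85 days = Jul 6, 1994.
The manuscript is accepted: Feb 18, 1994.
Copyediting is complete: Feb 18, 1994 + 18 days = Mar 8, 1994.
Comparing: the article appears online on Jul 6, 1994 vs copyediting is complete on Mar 8, 1994. Earlier: copyediting is complete.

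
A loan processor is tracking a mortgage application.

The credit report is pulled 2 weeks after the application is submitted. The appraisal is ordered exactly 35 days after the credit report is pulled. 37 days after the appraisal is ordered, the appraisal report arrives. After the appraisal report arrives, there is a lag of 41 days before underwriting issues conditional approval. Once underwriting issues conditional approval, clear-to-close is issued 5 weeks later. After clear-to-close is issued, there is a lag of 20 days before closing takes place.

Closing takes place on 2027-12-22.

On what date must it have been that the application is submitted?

2027-06-23

Closing takes place: Dec 22, 2027.
Clear-to-close is issued: Dec 22, 2027 − 20 days = Dec 2, 2027.
Underwriting issues conditional approval: Dec 2, 2027 − 5 weeks = Oct 28, 2027.
The appraisal report arrives: Oct 28, 2027 − 41 days = Sep 17, 2027.
The appraisal is ordered: Sep 17, 2027 − 37 days = Aug 11, 2027.
The credit report is pulled: Aug 11, 2027 − 35 days = Jul 7, 2027.
The application is submitted: Jul 7, 2027 − 2 weeks = Jun 23, 2027.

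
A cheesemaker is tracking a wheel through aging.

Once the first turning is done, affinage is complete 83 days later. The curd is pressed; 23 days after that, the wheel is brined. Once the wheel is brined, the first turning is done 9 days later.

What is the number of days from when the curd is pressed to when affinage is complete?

Causal path: the curd is pressed → the wheel is brined → the first turning is done → affinage is complete.
Total delay along the path: 23 + 9 + 83 = 115 days.

115 days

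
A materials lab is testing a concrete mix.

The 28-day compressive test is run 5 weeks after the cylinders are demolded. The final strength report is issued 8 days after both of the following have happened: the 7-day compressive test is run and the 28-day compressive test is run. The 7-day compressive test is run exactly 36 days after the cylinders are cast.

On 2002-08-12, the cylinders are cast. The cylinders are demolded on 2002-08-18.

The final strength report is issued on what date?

2002-09-30

The cylinders are cast: Aug 12, 2002.
The 7-day compressive test is run: Aug 12, 2002 + 36 days = Sep 17, 2002.
The cylinders are demolded: Aug 18, 2002.
The 28-day compressive test is run: Aug 18, 2002 + 5 weeks = Sep 22, 2002.
Both prerequisites met — the 7-day compressive test is run (Sep 17, 2002), the 28-day compressive test is run (Sep 22, 2002); the later is Sep 22, 2002.
The final strength report is issued: Sep 22, 2002 + 8 days = Sep 30, 2002.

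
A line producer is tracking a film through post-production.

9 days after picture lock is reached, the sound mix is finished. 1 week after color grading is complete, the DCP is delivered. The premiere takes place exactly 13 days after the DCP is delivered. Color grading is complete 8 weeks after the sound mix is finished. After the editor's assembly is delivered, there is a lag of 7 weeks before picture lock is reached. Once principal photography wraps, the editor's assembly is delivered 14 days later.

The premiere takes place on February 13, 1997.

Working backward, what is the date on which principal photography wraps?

The premiere takes place: Feb 13, 1997.
The DCP is delivered: Feb 13, 1997 − 13 days = Jan 31, 1997.
Color grading is complete: Jan 31, 1997 − 1 week = Jan 24, 1997.
The sound mix is finished: Jan 24, 1997 − 8 weeks = Nov 29, 1996.
Picture lock is reached: Nov 29, 1996 − 9 days = Nov 20, 1996.
The editor's assembly is delivered: Nov 20, 1996 − 7 weeks = Oct 2, 1996.
Principal photography wraps: Oct 2, 1996 − 14 days = Sep 18, 1996.

September 18, 1996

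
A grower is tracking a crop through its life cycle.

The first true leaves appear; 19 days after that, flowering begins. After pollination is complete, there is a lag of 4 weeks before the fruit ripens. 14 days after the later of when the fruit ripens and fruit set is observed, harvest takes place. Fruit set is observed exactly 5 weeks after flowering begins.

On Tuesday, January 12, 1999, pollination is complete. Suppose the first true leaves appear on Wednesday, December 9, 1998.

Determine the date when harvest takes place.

Pollination is complete: Jan 12, 1999.
The fruit ripens: Jan 12, 1999 + 4 weeks = Feb 9, 1999.
The first true leaves appear: Dec 9, 1998.
Flowering begins: Dec 9, 1998 + 19 days = Dec 28, 1998.
Fruit set is observed: Dec 28, 1998 + 5 weeks = Feb 1, 1999.
Both prerequisites met — the fruit ripens (Feb 9, 1999), fruit set is observed (Feb 1, 1999); the later is Feb 9, 1999.
Harvest takes place: Feb 9, 1999 + 14 days = Feb 23, 1999.

Tuesday, February 23, 1999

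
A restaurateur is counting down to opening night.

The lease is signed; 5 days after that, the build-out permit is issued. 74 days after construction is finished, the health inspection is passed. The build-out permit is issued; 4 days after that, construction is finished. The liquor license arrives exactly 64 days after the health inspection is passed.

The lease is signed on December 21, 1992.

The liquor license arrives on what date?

The lease is signed: Dec 21, 1992.
The build-out permit is issued: Dec 21, 1992 + 5 days = Dec 26, 1992.
Construction is finished: Dec 26, 1992 + 4 days = Dec 30, 1992.
The health inspection is passed: Dec 30, 1992 + 74 days = Mar 14, 1993.
The liquor license arrives: Mar 14, 1993 + 64 days = May 17, 1993.

May 17, 1993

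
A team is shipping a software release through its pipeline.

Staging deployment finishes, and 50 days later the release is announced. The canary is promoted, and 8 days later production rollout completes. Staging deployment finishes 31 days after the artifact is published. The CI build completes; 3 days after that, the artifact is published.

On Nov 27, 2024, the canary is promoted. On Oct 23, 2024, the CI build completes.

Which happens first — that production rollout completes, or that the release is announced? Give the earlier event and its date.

Production rollout completes — Dec 5, 2024

The canary is promoted: Nov 27, 2024.
Production rollout completes: Nov 27, 2024 + 8 days = Dec 5, 2024.
The CI build completes: Oct 23, 2024.
The artifact is published: Oct 23, 2024 + 3 days = Oct 26, 2024.
Staging deployment finishes: Oct 26, 2024 + 31 days = Nov 26, 2024.
The release is announced: Nov 26, 2024 + 50 days = Jan 15, 2025.
Comparing: production rollout completes on Dec 5, 2024 vs the release is announced on Jan 15, 2025. Earlier: production rollout completes.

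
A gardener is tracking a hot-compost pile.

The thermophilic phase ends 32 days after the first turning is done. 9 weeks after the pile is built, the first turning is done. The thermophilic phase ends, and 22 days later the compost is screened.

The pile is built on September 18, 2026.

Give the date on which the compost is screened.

The pile is built: Sep 18, 2026.
The first turning is done: Sep 18, 2026 + 9 weeks = Nov 20, 2026.
The thermophilic phase ends: Nov 20, 2026 + 32 days = Dec 22, 2026.
The compost is screened: Dec 22, 2026 + 22 days = Jan 13, 2027.

January 13, 2027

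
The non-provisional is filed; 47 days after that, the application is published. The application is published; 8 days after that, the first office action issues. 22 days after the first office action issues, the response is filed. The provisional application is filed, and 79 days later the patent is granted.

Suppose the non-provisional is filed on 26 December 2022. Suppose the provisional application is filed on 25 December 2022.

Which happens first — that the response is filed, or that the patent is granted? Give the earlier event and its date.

The non-provisional is filed: Dec 26, 2022.
The application is published: Dec 26, 2022 + 47 days = Feb 11, 2023.
The first office action issues: Feb 11, 2023 + 8 days = Feb 19, 2023.
The response is filed: Feb 19, 2023 + 22 days = Mar 13, 2023.
The provisional application is filed: Dec 25, 2022.
The patent is granted: Dec 25, 2022 + 79 days = Mar 14, 2023.
Comparing: the response is filed on Mar 13, 2023 vs the patent is granted on Mar 14, 2023. Earlier: the response is filed.

The response is filed — 13 March 2023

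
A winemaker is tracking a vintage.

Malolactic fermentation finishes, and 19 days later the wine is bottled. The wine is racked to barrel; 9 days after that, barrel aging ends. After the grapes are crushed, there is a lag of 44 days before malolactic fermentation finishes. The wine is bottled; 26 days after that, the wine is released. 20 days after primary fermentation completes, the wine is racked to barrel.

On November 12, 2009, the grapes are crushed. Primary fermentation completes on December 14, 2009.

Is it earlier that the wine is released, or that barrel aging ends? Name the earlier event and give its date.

Barrel aging ends — January 12, 2010

The grapes are crushed: Nov 12, 2009.
Malolactic fermentation finishes: Nov 12, 2009 + 44 days = Dec 26, 2009.
The wine is bottled: Dec 26, 2009 + 19 days = Jan 14, 2010.
The wine is released: Jan 14, 2010 + 26 days = Feb 9, 2010.
Primary fermentation completes: Dec 14, 2009.
The wine is racked to barrel: Dec 14, 2009 + 20 days = Jan 3, 2010.
Barrel aging ends: Jan 3, 2010 + 9 days = Jan 12, 2010.
Comparing: the wine is released on Feb 9, 2010 vs barrel aging ends on Jan 12, 2010. Earlier: barrel aging ends.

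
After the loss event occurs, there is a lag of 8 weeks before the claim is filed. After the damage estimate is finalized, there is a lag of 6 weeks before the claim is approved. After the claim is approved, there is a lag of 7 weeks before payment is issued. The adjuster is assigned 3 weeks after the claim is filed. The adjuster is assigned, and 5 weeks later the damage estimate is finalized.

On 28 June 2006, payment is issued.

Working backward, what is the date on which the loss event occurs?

Payment is issued: Jun 28, 2006.
The claim is approved: Jun 28, 2006 − 7 weeks = May 10, 2006.
The damage estimate is finalized: May 10, 2006 − 6 weeks = Mar 29, 2006.
The adjuster is assigned: Mar 29, 2006 − 5 weeks = Feb 22, 2006.
The claim is filed: Feb 22, 2006 − 3 weeks = Feb 1, 2006.
The loss event occurs: Feb 1, 2006 − 8 weeks = Dec 7, 2005.

7 December 2005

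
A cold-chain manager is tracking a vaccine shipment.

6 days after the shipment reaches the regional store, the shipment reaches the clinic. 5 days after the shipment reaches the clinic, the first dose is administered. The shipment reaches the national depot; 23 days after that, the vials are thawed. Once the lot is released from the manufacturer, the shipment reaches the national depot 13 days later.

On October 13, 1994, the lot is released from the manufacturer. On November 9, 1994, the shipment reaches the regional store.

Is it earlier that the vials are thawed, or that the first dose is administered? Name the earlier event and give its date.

The vials are thawed — November 18, 1994

The lot is released from the manufacturer: Oct 13, 1994.
The shipment reaches the national depot: Oct 13, 1994 + 13 days = Oct 26, 1994.
The vials are thawed: Oct 26, 1994 + 23 days = Nov 18, 1994.
The shipment reaches the regional store: Nov 9, 1994.
The shipment reaches the clinic: Nov 9, 1994 + 6 days = Nov 15, 1994.
The first dose is administered: Nov 15, 1994 + 5 days = Nov 20, 1994.
Comparing: the vials are thawed on Nov 18, 1994 vs the first dose is administered on Nov 20, 1994. Earlier: the vials are thawed.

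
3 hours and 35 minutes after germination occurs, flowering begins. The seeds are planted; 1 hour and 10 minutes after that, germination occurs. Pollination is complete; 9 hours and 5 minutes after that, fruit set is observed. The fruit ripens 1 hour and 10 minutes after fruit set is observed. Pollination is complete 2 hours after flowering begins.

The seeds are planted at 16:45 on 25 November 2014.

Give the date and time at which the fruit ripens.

The seeds are planted: 16:45 Nov 25, 2014.
Germination occurs: 16:45 Nov 25, 2014 + 1h10m = 17:55 Nov 25, 2014.
Flowering begins: 17:55 Nov 25, 2014 + 3h35m = 21:30 Nov 25, 2014.
Pollination is complete: 21:30 Nov 25, 2014 + 2h = 23:30 Nov 25, 2014.
Fruit set is observed: 23:30 Nov 25, 2014 + 9h05m = 08:35 Nov 26, 2014.
The fruit ripens: 08:35 Nov 26, 2014 + 1h10m = 09:45 Nov 26, 2014.

09:45 on 26 November 2014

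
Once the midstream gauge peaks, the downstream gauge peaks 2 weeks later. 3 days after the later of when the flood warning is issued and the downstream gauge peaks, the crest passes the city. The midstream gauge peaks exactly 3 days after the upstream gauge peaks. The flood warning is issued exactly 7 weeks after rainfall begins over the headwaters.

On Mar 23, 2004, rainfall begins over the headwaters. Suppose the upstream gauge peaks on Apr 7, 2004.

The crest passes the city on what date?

Rainfall begins over the headwaters: Mar 23, 2004.
The flood warning is issued: Mar 23, 2004 + 7 weeks = May 11, 2004.
The upstream gauge peaks: Apr 7, 2004.
The midstream gauge peaks: Apr 7, 2004 + 3 days = Apr 10, 2004.
The downstream gauge peaks: Apr 10, 2004 + 2 weeks = Apr 24, 2004.
Both prerequisites met — the flood warning is issued (May 11, 2004), the downstream gauge peaks (Apr 24, 2004); the later is May 11, 2004.
The crest passes the city: May 11, 2004 + 3 days = May 14, 2004.

May 14, 2004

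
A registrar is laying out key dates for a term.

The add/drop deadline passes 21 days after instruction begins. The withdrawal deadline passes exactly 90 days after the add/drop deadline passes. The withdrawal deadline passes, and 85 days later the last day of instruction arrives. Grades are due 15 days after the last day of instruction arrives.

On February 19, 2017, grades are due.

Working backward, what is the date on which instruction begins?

July 23, 2016

Grades are due: Feb 19, 2017.
The last day of instruction arrives: Feb 19, 2017 − 15 days = Feb 4, 2017.
The withdrawal deadline passes: Feb 4, 2017 − 85 days = Nov 11, 2016.
The add/drop deadline passes: Nov 11, 2016 − 90 days = Aug 13, 2016.
Instruction begins: Aug 13, 2016 − 21 days = Jul 23, 2016.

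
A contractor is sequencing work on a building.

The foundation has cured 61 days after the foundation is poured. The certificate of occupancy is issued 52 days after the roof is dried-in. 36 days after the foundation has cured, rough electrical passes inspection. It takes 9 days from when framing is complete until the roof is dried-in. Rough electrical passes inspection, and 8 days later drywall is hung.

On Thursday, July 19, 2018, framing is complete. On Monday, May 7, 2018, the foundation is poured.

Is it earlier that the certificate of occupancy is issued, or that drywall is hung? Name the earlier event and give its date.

Framing is complete: Jul 19, 2018.
The roof is dried-in: Jul 19, 2018 + 9 days = Jul 28, 2018.
The certificate of occupancy is issued: Jul 28, 2018 + 52 days = Sep 18, 2018.
The foundation is poured: May 7, 2018.
The foundation has cured: May 7, 2018 + 61 days = Jul 7, 2018.
Rough electrical passes inspection: Jul 7, 2018 + 36 days = Aug 12, 2018.
Drywall is hung: Aug 12, 2018 + 8 days = Aug 20, 2018.
Comparing: the certificate of occupancy is issued on Sep 18, 2018 vs drywall is hung on Aug 20, 2018. Earlier: drywall is hung.

Drywall is hung — Monday, August 20, 2018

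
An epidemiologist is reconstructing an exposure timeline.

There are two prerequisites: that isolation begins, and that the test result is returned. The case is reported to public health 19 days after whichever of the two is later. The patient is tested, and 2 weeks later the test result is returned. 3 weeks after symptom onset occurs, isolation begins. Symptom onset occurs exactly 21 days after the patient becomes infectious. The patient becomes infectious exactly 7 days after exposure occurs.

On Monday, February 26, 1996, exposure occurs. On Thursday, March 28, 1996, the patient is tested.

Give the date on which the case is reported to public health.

Saturday, May 4, 1996

Exposure occurs: Feb 26, 1996.
The patient becomes infectious: Feb 26, 1996 + 7 days = Mar 4, 1996.
Symptom onset occurs: Mar 4, 1996 + 21 days = Mar 25, 1996.
Isolation begins: Mar 25, 1996 + 3 weeks = Apr 15, 1996.
The patient is tested: Mar 28, 1996.
The test result is returned: Mar 28, 1996 + 2 weeks = Apr 11, 1996.
Both prerequisites met — isolation begins (Apr 15, 1996), the test result is returned (Apr 11, 1996); the later is Apr 15, 1996.
The case is reported to public health: Apr 15, 1996 + 19 days = May 4, 1996.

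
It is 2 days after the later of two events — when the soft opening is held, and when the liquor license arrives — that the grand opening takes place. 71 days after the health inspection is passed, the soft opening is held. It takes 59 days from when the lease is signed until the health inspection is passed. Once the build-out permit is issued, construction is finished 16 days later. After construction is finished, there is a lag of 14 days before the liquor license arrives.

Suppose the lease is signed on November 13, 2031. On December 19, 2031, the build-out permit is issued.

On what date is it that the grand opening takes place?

The lease is signed: Nov 13, 2031.
The health inspection is passed: Nov 13, 2031 + 59 days = Jan 11, 2032.
The soft opening is held: Jan 11, 2032 + 71 days = Mar 22, 2032.
The build-out permit is issued: Dec 19, 2031.
Construction is finished: Dec 19, 2031 + 16 days = Jan 4, 2032.
The liquor license arrives: Jan 4, 2032 + 14 days = Jan 18, 2032.
Both prerequisites met — the soft opening is held (Mar 22, 2032), the liquor license arrives (Jan 18, 2032); the later is Mar 22, 2032.
The grand opening takes place: Mar 22, 2032 + 2 days = Mar 24, 2032.

March 24, 2032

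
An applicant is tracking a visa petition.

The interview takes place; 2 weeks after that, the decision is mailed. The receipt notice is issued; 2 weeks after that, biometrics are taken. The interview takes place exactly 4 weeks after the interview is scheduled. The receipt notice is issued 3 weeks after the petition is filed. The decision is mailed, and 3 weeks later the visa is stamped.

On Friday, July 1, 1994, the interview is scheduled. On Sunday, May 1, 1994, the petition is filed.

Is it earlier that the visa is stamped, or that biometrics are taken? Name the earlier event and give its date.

The interview is scheduled: Jul 1, 1994.
The interview takes place: Jul 1, 1994 + 4 weeks = Jul 29, 1994.
The decision is mailed: Jul 29, 1994 + 2 weeks = Aug 12, 1994.
The visa is stamped: Aug 12, 1994 + 3 weeks = Sep 2, 1994.
The petition is filed: May 1, 1994.
The receipt notice is issued: May 1, 1994 + 3 weeks = May 22, 1994.
Biometrics are taken: May 22, 1994 + 2 weeks = Jun 5, 1994.
Comparing: the visa is stamped on Sep 2, 1994 vs biometrics are taken on Jun 5, 1994. Earlier: biometrics are taken.

Biometrics are taken — Sunday, June 5, 1994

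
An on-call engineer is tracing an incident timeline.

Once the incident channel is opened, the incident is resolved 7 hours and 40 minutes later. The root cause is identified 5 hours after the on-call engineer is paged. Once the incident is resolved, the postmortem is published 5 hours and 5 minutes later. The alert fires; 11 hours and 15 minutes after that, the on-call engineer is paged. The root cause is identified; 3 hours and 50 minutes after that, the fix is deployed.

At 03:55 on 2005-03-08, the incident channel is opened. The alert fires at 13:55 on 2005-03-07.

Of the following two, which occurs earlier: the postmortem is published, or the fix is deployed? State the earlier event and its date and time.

The fix is deployed — 10:00 on 2005-03-08

The incident channel is opened: 03:55 Mar 8, 2005.
The incident is resolved: 03:55 Mar 8, 2005 + 7h40m = 11:35 Mar 8, 2005.
The postmortem is published: 11:35 Mar 8, 2005 + 5h05m = 16:40 Mar 8, 2005.
The alert fires: 13:55 Mar 7, 2005.
The on-call engineer is paged: 13:55 Mar 7, 2005 + 11h15m = 01:10 Mar 8, 2005.
The root cause is identified: 01:10 Mar 8, 2005 + 5h = 06:10 Mar 8, 2005.
The fix is deployed: 06:10 Mar 8, 2005 + 3h50m = 10:00 Mar 8, 2005.
Comparing: the postmortem is published at 16:40 Mar 8, 2005 vs the fix is deployed at 10:00 Mar 8, 2005. Earlier: the fix is deployed.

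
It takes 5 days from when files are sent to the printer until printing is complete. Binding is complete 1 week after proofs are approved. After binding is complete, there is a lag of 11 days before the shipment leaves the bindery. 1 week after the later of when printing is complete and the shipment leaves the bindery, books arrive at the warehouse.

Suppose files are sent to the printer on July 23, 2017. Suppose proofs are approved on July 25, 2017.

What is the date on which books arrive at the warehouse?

August 19, 2017

Files are sent to the printer: Jul 23, 2017.
Printing is complete: Jul 23, 2017 + 5 days = Jul 28, 2017.
Proofs are approved: Jul 25, 2017.
Binding is complete: Jul 25, 2017 + 1 week = Aug 1, 2017.
The shipment leaves the bindery: Aug 1, 2017 + 11 days = Aug 12, 2017.
Both prerequisites met — printing is complete (Jul 28, 2017), the shipment leaves the bindery (Aug 12, 2017); the later is Aug 12, 2017.
Books arrive at the warehouse: Aug 12, 2017 + 1 week = Aug 19, 2017.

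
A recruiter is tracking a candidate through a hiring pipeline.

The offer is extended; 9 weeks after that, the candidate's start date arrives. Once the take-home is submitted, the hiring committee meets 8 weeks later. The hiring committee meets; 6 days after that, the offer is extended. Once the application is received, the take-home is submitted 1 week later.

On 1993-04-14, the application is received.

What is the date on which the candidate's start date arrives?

The application is received: Apr 14, 1993.
The take-home is submitted: Apr 14, 1993 + 1 week = Apr 21, 1993.
The hiring committee meets: Apr 21, 1993 + 8 weeks = Jun 16, 1993.
The offer is extended: Jun 16, 1993 + 6 days = Jun 22, 1993.
The candidate's start date arrives: Jun 22, 1993 + 9 weeks = Aug 24, 1993.

1993-08-24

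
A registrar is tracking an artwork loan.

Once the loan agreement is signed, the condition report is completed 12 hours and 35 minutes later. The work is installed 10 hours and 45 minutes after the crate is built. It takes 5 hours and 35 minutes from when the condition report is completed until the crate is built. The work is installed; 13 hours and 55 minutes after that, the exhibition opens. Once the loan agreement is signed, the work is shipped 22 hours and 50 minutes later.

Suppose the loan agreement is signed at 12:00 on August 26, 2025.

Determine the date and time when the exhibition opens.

The loan agreement is signed: 12:00 Aug 26, 2025.
The condition report is completed: 12:00 Aug 26, 2025 + 12h35m = 00:35 Aug 27, 2025.
The crate is built: 00:35 Aug 27, 2025 + 5h35m = 06:10 Aug 27, 2025.
The work is installed: 06:10 Aug 27, 2025 + 10h45m = 16:55 Aug 27, 2025.
The exhibition opens: 16:55 Aug 27, 2025 + 13h55m = 06:50 Aug 28, 2025.

06:50 on August 28, 2025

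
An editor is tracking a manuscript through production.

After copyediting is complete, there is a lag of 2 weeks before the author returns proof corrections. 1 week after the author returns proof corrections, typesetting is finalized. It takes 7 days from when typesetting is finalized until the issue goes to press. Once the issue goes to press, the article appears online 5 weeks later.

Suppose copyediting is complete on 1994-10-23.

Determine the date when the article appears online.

Copyediting is complete: Oct 23, 1994.
The author returns proof corrections: Oct 23, 1994 + 2 weeks = Nov 6, 1994.
Typesetting is finalized: Nov 6, 1994 + 1 week = Nov 13, 1994.
The issue goes to press: Nov 13, 1994 + 7 days = Nov 20, 1994.
The article appears online: Nov 20, 1994 + 5 weeks = Dec 25, 1994.

1994-12-25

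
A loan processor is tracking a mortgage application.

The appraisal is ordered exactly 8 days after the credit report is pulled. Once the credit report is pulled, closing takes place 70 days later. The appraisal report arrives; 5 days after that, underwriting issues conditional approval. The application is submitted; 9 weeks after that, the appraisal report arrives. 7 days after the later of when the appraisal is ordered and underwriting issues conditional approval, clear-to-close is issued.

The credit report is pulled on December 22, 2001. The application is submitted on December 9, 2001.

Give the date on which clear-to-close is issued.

February 22, 2002

The credit report is pulled: Dec 22, 2001.
The appraisal is ordered: Dec 22, 2001 + 8 days = Dec 30, 2001.
The application is submitted: Dec 9, 2001.
The appraisal report arrives: Dec 9, 2001 + 9 weeks = Feb 10, 2002.
Underwriting issues conditional approval: Feb 10, 2002 + 5 days = Feb 15, 2002.
Both prerequisites met — the appraisal is ordered (Dec 30, 2001), underwriting issues conditional approval (Feb 15, 2002); the later is Feb 15, 2002.
Clear-to-close is issued: Feb 15, 2002 + 7 days = Feb 22, 2002.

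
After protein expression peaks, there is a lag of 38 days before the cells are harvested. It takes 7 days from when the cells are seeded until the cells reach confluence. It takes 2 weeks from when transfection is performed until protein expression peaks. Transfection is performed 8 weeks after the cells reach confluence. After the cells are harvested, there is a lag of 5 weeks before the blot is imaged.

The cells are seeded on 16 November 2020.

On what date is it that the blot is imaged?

15 April 2021

The cells are seeded: Nov 16, 2020.
The cells reach confluence: Nov 16, 2020 + 7 days = Nov 23, 2020.
Transfection is performed: Nov 23, 2020 + 8 weeks = Jan 18, 2021.
Protein expression peaks: Jan 18, 2021 + 2 weeks = Feb 1, 2021.
The cells are harvested: Feb 1, 2021 + 38 days = Mar 11, 2021.
The blot is imaged: Mar 11, 2021 + 5 weeks = Apr 15, 2021.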